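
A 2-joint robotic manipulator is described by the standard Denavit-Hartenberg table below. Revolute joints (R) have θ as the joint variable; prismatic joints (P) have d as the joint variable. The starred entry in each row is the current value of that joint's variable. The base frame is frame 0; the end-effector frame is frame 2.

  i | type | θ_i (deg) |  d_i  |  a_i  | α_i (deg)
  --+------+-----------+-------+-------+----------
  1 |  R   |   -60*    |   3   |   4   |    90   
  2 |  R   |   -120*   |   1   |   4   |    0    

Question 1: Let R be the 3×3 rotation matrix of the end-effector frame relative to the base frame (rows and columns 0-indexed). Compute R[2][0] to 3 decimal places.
End-effector x-axis (col 0 of R) = (-0.2500,0.4330,-0.8660)
R[2][0] = -0.8660

-0.866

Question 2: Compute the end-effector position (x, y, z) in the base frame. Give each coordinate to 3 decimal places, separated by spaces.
after link 1: o_1 = (2.0000, -3.4641, 3.0000)
after link 2: o_2 = (0.1340, -2.2321, -0.4641)

0.134 -2.232 -0.464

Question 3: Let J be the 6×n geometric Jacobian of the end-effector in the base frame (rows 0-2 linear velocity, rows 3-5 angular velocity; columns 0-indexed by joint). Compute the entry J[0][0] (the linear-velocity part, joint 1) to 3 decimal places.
2.232

axis z_0 = ẑ; lever o_n−o_0 = (0.1340,-2.2321,-0.4641)
cross product → J_v[:, 0] = (2.2321,0.1340,-0.0000)
J_ω[:, 0] = z_0
entry J[0][0] = 2.2321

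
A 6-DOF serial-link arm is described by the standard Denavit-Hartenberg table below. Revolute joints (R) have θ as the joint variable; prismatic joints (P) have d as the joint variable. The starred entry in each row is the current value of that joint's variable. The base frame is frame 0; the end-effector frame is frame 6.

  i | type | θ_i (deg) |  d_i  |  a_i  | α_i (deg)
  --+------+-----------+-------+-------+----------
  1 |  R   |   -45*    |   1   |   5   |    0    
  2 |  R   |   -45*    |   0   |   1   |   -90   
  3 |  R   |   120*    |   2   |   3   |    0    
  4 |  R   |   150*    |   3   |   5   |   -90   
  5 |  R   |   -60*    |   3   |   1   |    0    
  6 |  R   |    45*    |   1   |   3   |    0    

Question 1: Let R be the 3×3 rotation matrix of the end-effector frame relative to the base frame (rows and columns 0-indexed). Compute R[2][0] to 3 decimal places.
End-effector x-axis (col 0 of R) = (0.2588,0.0000,0.9659)
R[2][0] = 0.9659

0.966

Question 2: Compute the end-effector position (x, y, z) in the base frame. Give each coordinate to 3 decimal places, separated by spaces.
10.178 -7.036 6.800

after link 1: o_1 = (3.5355, -3.5355, 1.0000)
after link 2: o_2 = (3.5355, -4.5355, 1.0000)
after link 3: o_3 = (5.5355, -3.0355, -1.5981)
after link 4: o_4 = (8.5355, -3.0355, 3.4019)
after link 5: o_5 = (9.4016, -6.0355, 3.9019)
after link 6: o_6 = (10.1780, -7.0355, 6.7997)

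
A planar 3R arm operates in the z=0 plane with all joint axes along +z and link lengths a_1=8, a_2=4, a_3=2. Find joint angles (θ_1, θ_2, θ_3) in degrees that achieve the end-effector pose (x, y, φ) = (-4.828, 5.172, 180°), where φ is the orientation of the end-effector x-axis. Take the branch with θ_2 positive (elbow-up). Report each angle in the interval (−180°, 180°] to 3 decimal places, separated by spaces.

wrist centre = target − a_3·(cos φ, sin φ) = (-2.8280, 5.1720)
cos θ_2 = (34.7472−8²−4²)/(2·8·4) = -0.7071; θ_2 = 134.9975° (elbow-up)
β = atan2(5.1720,-2.8280) = 118.6694°; ψ = atan2(2.8286,5.1717) = 28.6755°
θ_1 = β − ψ = 89.9939°
θ_3 = φ − θ_1 − θ_2 = -44.9913° (wrapped to (-180°,180°])

89.994 134.997 -44.991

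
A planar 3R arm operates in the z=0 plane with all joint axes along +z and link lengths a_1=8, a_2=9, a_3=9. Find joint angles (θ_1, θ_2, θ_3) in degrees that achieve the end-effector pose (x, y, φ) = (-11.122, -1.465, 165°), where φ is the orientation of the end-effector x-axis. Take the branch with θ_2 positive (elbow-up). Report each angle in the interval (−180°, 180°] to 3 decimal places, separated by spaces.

wrist centre = target − a_3·(cos φ, sin φ) = (-2.4287, -3.7944)
cos θ_2 = (20.2957−8²−9²)/(2·8·9) = -0.8660; θ_2 = 149.9973° (elbow-up)
β = atan2(-3.7944,-2.4287) = -122.6221°; ψ = atan2(4.5004,0.2060) = 87.3794°
θ_1 = β − ψ = -210.0016°
θ_3 = φ − θ_1 − θ_2 = -134.9958° (wrapped to (-180°,180°])

149.998 149.997 -134.996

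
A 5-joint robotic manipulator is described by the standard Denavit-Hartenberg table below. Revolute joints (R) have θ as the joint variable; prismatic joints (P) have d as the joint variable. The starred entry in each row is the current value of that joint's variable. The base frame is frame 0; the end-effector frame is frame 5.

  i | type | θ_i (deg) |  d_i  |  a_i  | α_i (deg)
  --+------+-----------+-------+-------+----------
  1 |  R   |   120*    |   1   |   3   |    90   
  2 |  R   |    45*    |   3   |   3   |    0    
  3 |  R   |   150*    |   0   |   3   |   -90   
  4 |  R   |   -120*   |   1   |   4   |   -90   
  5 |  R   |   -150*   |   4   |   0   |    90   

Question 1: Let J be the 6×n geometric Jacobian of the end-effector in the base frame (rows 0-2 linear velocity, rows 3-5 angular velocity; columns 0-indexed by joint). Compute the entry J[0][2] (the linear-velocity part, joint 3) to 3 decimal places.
axis z_2 = (0.8660,0.5000,0.0000); lever o_n−o_2 = (6.7586,-0.7781,-2.1213)
cross product → J_v[:, 2] = (-1.0607,1.8371,-4.0532)
J_ω[:, 2] = z_2
entry J[0][2] = -1.0607

-1.061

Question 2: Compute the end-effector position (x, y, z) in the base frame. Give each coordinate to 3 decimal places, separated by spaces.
6.796 5.157 1.000

after link 1: o_1 = (-1.5000, 2.5981, 1.0000)
after link 2: o_2 = (0.0374, 5.9352, 3.1213)
after link 3: o_3 = (1.4863, 3.4256, 2.3449)
after link 4: o_4 = (3.3910, 7.0549, 1.8966)
after link 5: o_5 = (6.7961, 5.1571, 1.0000)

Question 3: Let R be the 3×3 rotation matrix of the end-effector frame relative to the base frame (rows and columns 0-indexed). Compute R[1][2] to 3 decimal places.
End-effector z-axis (col 2 of R) = (-0.1422,-0.6197,0.7718)
R[1][2] = -0.6197

-0.620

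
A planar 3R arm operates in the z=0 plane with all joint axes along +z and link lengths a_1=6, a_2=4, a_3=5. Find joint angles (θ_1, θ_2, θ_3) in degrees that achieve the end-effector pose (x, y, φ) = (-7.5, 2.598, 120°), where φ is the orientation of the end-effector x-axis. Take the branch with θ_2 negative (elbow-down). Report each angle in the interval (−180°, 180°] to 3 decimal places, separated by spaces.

-119.999 -120.000 -0.001

wrist centre = target − a_3·(cos φ, sin φ) = (-5.0000, -1.7321)
cos θ_2 = (28.0003−6²−4²)/(2·6·4) = -0.5000; θ_2 = -119.9996° (elbow-down)
β = atan2(-1.7321,-5.0000) = -160.8926°; ψ = atan2(-3.4641,4.0000) = -40.8933°
θ_1 = β − ψ = -119.9993°
θ_3 = φ − θ_1 − θ_2 = -0.0011° (wrapped to (-180°,180°])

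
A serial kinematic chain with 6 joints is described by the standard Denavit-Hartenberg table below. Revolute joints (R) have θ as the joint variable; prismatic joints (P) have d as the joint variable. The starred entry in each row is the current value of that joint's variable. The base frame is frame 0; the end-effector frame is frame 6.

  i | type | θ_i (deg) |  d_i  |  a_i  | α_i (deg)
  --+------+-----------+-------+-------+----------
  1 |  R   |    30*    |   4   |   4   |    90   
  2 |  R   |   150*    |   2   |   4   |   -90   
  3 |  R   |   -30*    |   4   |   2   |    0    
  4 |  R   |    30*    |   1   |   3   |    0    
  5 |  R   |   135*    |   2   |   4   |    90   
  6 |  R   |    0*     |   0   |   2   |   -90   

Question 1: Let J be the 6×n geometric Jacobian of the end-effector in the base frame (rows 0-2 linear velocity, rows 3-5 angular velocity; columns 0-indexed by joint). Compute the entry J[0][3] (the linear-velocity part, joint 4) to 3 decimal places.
axis z_3 = (-0.4330,-0.2500,-0.8660); lever o_n−o_3 = (-2.4884,3.4623,-3.2194)
cross product → J_v[:, 3] = (3.8033,0.7610,-2.1213)
J_ω[:, 3] = z_3
entry J[0][3] = 3.8033

3.803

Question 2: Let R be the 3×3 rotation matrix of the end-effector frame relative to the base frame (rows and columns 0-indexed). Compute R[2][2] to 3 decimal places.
-0.866

End-effector z-axis (col 2 of R) = (-0.4330,-0.2500,-0.8660)
R[2][2] = -0.8660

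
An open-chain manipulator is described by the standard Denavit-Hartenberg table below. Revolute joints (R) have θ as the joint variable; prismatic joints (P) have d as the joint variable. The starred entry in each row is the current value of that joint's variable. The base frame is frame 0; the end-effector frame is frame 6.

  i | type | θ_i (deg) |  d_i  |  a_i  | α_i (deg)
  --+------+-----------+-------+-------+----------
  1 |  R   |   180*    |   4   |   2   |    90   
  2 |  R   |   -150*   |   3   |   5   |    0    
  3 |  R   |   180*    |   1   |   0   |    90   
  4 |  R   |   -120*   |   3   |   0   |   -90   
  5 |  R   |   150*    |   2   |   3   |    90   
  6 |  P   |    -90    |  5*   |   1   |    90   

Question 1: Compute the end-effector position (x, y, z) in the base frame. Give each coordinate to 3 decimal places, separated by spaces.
after link 1: o_1 = (-2.0000, 0.0000, 4.0000)
after link 2: o_2 = (2.3301, 3.0000, 1.5000)
after link 3: o_3 = (2.3301, 4.0000, 1.5000)
after link 4: o_4 = (0.8301, 4.0000, -1.0981)
after link 5: o_5 = (-1.0449, 5.2500, 1.7165)
after link 6: o_6 = (2.9527, 3.5849, 4.4085)

2.953 3.585 4.408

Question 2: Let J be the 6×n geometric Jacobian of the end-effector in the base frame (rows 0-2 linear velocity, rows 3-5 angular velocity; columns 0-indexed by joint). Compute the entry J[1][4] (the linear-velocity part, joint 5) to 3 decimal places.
axis z_4 = (-0.7500,-0.5000,0.4330); lever o_n−o_4 = (2.1226,-0.4151,5.5066)
cross product → J_v[:, 4] = (-2.5736,5.0490,1.3726)
J_ω[:, 4] = z_4
entry J[1][4] = 5.0490

5.049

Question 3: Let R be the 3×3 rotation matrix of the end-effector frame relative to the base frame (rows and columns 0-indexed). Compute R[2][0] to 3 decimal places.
-0.433

End-effector x-axis (col 0 of R) = (0.7500,0.5000,-0.4330)
R[2][0] = -0.4330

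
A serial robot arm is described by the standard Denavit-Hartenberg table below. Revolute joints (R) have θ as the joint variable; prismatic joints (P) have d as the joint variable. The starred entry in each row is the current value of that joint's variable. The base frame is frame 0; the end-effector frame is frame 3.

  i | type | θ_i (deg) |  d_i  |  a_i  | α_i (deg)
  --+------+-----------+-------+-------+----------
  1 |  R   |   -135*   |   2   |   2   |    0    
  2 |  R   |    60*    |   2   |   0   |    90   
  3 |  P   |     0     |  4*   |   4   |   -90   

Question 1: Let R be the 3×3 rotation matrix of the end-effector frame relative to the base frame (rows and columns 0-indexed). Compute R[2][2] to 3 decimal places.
1.000

End-effector z-axis (col 2 of R) = (-0.0000,-0.0000,1.0000)
R[2][2] = 1.0000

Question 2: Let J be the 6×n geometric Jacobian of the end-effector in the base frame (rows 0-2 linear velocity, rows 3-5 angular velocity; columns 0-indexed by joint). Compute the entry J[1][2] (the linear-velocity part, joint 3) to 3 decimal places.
prismatic axis z_2 = (-0.9659,-0.2588,0.0000)
J_v[:, 2] = z_2; J_ω[:, 2] = (0,0,0)
entry J[1][2] = -0.2588

-0.259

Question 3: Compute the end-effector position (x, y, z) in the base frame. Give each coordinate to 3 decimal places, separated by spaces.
after link 1: o_1 = (-1.4142, -1.4142, 2.0000)
after link 2: o_2 = (-1.4142, -1.4142, 4.0000)
after link 3: o_3 = (-4.2426, -6.3132, 4.0000)

-4.243 -6.313 4.000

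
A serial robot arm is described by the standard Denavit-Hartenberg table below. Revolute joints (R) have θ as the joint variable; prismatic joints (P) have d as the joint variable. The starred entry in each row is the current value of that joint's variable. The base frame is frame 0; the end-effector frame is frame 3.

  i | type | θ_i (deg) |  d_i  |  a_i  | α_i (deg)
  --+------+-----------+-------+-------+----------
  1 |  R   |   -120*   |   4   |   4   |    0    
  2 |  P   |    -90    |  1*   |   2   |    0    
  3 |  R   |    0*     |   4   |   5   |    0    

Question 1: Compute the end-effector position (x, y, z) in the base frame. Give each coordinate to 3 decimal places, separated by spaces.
-8.062 0.036 9.000

after link 1: o_1 = (-2.0000, -3.4641, 4.0000)
after link 2: o_2 = (-3.7321, -2.4641, 5.0000)
after link 3: o_3 = (-8.0622, 0.0359, 9.0000)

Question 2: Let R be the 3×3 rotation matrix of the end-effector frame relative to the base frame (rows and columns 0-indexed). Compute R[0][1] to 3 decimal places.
End-effector y-axis (col 1 of R) = (-0.5000,-0.8660,0.0000)
R[0][1] = -0.5000

-0.500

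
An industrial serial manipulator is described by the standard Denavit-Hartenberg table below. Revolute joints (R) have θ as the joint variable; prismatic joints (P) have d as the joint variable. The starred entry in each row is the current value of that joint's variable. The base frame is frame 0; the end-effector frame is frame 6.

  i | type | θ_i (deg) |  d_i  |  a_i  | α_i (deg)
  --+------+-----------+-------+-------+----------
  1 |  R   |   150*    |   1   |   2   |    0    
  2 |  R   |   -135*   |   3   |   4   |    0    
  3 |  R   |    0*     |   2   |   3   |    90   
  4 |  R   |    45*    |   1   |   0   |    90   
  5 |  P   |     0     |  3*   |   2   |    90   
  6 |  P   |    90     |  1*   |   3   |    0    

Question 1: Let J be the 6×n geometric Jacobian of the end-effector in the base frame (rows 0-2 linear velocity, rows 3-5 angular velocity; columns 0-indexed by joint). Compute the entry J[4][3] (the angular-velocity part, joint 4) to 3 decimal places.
axis z_3 = (0.2588,-0.9659,0.0000); lever o_n−o_3 = (5.4641,1.4641,-2.8284)
cross product → J_v[:, 3] = (2.7321,0.7321,5.6569)
J_ω[:, 3] = z_3
entry J[4][3] = -0.9659

-0.966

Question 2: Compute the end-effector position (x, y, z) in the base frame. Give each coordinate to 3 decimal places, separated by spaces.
10.494 4.276 3.172

after link 1: o_1 = (-1.7321, 1.0000, 1.0000)
after link 2: o_2 = (2.1317, 2.0353, 4.0000)
after link 3: o_3 = (5.0294, 2.8117, 6.0000)
after link 4: o_4 = (5.2882, 1.8458, 6.0000)
after link 5: o_5 = (8.7033, 2.7609, 5.2929)
after link 6: o_6 = (10.4935, 4.2758, 3.1716)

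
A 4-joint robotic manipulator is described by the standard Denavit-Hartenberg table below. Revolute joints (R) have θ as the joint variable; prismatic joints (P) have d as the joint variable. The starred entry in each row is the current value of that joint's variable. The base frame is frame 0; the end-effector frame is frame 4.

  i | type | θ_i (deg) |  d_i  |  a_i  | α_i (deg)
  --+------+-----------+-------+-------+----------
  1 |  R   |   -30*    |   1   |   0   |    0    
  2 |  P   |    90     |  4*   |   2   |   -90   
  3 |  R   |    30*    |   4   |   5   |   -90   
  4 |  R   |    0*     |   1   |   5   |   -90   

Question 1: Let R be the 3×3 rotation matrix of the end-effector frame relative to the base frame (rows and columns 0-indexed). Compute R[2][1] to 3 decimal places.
0.866

End-effector y-axis (col 1 of R) = (0.2500,0.4330,0.8660)
R[2][1] = 0.8660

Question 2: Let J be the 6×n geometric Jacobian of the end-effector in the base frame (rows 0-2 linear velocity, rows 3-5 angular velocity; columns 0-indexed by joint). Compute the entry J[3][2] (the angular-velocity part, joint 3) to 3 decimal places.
axis z_2 = (-0.8660,0.5000,0.0000); lever o_n−o_2 = (0.6160,9.0670,-5.8660)
cross product → J_v[:, 2] = (-2.9330,-5.0801,-8.1603)
J_ω[:, 2] = z_2
entry J[3][2] = -0.8660

-0.866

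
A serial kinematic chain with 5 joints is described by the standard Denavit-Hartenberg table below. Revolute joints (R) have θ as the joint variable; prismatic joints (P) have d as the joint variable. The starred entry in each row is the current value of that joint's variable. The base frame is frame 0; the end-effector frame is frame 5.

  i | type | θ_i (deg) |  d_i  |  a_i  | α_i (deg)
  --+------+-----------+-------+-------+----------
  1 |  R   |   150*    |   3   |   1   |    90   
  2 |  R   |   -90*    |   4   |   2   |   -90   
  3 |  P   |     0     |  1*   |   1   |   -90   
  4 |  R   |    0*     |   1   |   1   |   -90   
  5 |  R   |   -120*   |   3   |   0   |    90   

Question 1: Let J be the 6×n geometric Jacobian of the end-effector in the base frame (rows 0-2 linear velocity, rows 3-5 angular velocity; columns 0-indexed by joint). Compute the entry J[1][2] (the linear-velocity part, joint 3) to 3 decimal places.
prismatic axis z_2 = (-0.8660,0.5000,0.0000)
J_v[:, 2] = z_2; J_ω[:, 2] = (0,0,0)
entry J[1][2] = 0.5000

0.500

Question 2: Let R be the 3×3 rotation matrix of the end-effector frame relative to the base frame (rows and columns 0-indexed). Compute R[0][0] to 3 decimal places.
End-effector x-axis (col 0 of R) = (-0.4330,-0.7500,0.5000)
R[0][0] = -0.4330

-0.433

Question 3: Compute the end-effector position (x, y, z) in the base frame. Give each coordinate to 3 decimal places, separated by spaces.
2.366 2.098 -1.000

after link 1: o_1 = (-0.8660, 0.5000, 3.0000)
after link 2: o_2 = (1.1340, 3.9641, 1.0000)
after link 3: o_3 = (0.2679, 4.4641, 0.0000)
after link 4: o_4 = (-0.2321, 3.5981, -1.0000)
after link 5: o_5 = (2.3660, 2.0981, -1.0000)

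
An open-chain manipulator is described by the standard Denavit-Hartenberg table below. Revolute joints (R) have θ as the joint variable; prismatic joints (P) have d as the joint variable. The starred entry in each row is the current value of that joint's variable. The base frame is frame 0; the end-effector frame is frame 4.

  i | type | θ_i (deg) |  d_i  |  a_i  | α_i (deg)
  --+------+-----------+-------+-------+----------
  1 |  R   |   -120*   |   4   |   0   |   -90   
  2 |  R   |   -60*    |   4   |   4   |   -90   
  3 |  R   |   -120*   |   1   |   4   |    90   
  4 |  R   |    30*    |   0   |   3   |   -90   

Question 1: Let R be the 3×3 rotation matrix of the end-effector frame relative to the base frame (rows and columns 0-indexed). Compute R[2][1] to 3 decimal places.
End-effector y-axis (col 1 of R) = (0.2165,-0.6250,0.7500)
R[2][1] = 0.7500

0.750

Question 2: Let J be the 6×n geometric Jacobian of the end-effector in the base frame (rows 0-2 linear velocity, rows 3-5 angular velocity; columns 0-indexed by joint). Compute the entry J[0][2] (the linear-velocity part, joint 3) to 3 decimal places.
axis z_2 = (-0.4330,-0.7500,-0.5000); lever o_n−o_2 = (4.6908,-3.3035,-4.1071)
cross product → J_v[:, 2] = (1.4285,-4.1238,4.9486)
J_ω[:, 2] = z_2
entry J[0][2] = 1.4285

1.429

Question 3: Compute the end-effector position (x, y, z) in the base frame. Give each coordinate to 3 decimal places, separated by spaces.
after link 1: o_1 = (0.0000, 0.0000, 4.0000)
after link 2: o_2 = (2.4641, -3.7321, 7.4641)
after link 3: o_3 = (5.5311, -5.3481, 5.2321)
after link 4: o_4 = (7.1549, -7.0356, 3.3571)

7.155 -7.036 3.357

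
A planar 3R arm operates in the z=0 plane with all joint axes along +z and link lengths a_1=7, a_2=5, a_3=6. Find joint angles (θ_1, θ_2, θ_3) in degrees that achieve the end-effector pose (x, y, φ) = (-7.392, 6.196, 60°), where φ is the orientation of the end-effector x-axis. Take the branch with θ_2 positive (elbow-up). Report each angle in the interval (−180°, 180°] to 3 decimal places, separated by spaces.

wrist centre = target − a_3·(cos φ, sin φ) = (-10.3920, 0.9998)
cos θ_2 = (108.9934−7²−5²)/(2·7·5) = 0.4999; θ_2 = 60.0063° (elbow-up)
β = atan2(0.9998,-10.3920) = 174.5043°; ψ = atan2(4.3304,9.4995) = 24.5061°
θ_1 = β − ψ = 149.9982°
θ_3 = φ − θ_1 − θ_2 = -150.0045° (wrapped to (-180°,180°])

149.998 60.006 -150.005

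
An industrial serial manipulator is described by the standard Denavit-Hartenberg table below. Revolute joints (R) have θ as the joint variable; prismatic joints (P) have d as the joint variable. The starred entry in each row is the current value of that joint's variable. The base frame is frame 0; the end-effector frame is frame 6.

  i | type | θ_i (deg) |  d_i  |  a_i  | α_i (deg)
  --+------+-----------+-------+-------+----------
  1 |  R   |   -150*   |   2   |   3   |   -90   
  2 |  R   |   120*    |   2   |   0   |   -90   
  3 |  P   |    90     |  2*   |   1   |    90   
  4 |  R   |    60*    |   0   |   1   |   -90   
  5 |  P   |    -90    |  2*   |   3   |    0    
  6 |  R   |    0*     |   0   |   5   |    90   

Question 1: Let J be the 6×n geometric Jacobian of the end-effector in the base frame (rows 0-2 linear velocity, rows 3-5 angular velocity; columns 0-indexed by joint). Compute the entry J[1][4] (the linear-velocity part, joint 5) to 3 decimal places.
-0.533

prismatic axis z_4 = (0.8080,-0.5335,0.2500)
J_v[:, 4] = z_4; J_ω[:, 4] = (0,0,0)
entry J[1][4] = -0.5335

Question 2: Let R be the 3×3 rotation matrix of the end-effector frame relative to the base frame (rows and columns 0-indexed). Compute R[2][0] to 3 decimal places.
-0.866

End-effector x-axis (col 0 of R) = (0.4330,0.2500,-0.8660)
R[2][0] = -0.8660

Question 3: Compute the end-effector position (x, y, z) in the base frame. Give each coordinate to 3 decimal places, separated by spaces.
4.882 0.241 -2.995

after link 1: o_1 = (-2.5981, -1.5000, 2.0000)
after link 2: o_2 = (-1.5981, -3.2321, 2.0000)
after link 3: o_3 = (-0.5981, -1.5000, 3.0000)
after link 4: o_4 = (-0.1986, -0.6920, 3.4330)
after link 5: o_5 = (2.7165, -1.0090, 1.3349)
after link 6: o_6 = (4.8816, 0.2410, -2.9952)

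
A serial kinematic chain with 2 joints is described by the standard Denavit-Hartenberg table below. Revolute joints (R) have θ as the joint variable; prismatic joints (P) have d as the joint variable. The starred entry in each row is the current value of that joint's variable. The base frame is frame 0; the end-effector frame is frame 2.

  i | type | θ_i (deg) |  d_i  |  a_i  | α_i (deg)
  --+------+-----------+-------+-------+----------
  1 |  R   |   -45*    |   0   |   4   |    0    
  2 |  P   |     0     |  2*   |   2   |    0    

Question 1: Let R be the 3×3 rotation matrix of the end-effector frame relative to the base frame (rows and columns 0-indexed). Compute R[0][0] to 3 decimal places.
0.707

End-effector x-axis (col 0 of R) = (0.7071,-0.7071,0.0000)
R[0][0] = 0.7071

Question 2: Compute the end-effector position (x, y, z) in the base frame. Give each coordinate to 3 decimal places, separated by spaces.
4.243 -4.243 2.000

after link 1: o_1 = (2.8284, -2.8284, 0.0000)
after link 2: o_2 = (4.2426, -4.2426, 2.0000)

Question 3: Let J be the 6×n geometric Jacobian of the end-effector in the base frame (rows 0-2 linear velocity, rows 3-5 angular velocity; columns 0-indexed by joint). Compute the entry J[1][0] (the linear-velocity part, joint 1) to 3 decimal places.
axis z_0 = ẑ; lever o_n−o_0 = (4.2426,-4.2426,2.0000)
cross product → J_v[:, 0] = (4.2426,4.2426,-0.0000)
J_ω[:, 0] = z_0
entry J[1][0] = 4.2426

4.243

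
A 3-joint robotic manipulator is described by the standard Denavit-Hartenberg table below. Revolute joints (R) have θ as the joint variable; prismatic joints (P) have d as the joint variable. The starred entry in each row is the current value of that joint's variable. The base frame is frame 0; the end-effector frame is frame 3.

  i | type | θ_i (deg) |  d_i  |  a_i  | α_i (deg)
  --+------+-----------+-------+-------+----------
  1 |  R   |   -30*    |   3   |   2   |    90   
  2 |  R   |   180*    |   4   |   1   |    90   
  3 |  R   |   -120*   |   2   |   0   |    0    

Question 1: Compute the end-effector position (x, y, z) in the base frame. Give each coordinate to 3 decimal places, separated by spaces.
after link 1: o_1 = (1.7321, -1.0000, 3.0000)
after link 2: o_2 = (-1.1340, -3.9641, 3.0000)
after link 3: o_3 = (-1.1340, -3.9641, 5.0000)

-1.134 -3.964 5.000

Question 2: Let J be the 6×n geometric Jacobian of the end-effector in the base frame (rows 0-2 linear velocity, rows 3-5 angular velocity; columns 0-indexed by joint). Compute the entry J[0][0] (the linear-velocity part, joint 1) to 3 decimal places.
axis z_0 = ẑ; lever o_n−o_0 = (-1.1340,-3.9641,5.0000)
cross product → J_v[:, 0] = (3.9641,-1.1340,0.0000)
J_ω[:, 0] = z_0
entry J[0][0] = 3.9641

3.964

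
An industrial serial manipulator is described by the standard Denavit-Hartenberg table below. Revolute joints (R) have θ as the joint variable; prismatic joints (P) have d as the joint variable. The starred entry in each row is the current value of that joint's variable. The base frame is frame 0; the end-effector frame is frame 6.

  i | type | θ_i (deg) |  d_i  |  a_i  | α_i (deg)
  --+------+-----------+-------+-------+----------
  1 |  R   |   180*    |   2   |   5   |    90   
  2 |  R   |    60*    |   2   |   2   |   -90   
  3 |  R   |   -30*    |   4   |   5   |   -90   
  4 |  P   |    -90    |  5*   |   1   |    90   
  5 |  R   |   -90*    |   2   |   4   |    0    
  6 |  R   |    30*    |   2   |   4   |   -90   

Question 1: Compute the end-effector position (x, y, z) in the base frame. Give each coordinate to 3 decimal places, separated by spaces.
after link 1: o_1 = (-5.0000, 0.0000, 2.0000)
after link 2: o_2 = (-6.0000, 2.0000, 3.7321)
after link 3: o_3 = (-4.7010, 4.5000, 9.4821)
after link 4: o_4 = (-5.0849, 0.1699, 12.1471)
after link 5: o_5 = (-3.2189, 2.6340, 8.9151)
after link 6: o_6 = (0.2452, 4.6340, 6.9151)

0.245 4.634 6.915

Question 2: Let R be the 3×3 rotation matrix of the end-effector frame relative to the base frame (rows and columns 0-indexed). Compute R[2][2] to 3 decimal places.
End-effector z-axis (col 2 of R) = (0.6250,-0.4330,0.6495)
R[2][2] = 0.6495

0.650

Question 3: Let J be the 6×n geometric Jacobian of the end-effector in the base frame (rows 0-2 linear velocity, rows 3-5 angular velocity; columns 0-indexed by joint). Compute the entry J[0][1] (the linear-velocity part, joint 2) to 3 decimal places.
axis z_1 = (0.0000,1.0000,0.0000); lever o_n−o_1 = (5.2452,4.6340,4.9151)
cross product → J_v[:, 1] = (4.9151,-0.0000,-5.2452)
J_ω[:, 1] = z_1
entry J[0][1] = 4.9151

4.915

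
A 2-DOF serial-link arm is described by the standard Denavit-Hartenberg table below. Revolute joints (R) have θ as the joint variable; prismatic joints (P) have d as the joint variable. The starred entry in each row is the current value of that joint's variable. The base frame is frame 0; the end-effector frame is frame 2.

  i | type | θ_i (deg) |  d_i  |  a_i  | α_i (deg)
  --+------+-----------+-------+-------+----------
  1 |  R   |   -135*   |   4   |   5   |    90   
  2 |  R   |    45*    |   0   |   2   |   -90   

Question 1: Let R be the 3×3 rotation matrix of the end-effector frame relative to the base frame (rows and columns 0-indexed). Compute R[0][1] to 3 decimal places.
0.707

End-effector y-axis (col 1 of R) = (0.7071,-0.7071,-0.0000)
R[0][1] = 0.7071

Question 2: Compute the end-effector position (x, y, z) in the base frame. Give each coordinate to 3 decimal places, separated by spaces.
after link 1: o_1 = (-3.5355, -3.5355, 4.0000)
after link 2: o_2 = (-4.5355, -4.5355, 5.4142)

-4.536 -4.536 5.414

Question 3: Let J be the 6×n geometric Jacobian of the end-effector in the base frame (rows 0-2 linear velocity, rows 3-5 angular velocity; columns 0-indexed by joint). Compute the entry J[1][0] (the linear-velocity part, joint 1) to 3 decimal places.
-4.536

axis z_0 = ẑ; lever o_n−o_0 = (-4.5355,-4.5355,5.4142)
cross product → J_v[:, 0] = (4.5355,-4.5355,0.0000)
J_ω[:, 0] = z_0
entry J[1][0] = -4.5355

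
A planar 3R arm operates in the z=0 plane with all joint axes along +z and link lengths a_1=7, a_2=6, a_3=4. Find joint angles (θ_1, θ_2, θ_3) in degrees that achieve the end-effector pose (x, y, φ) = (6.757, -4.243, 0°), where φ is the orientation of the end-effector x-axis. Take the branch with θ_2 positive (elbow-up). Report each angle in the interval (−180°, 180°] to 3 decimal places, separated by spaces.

wrist centre = target − a_3·(cos φ, sin φ) = (2.7570, -4.2430)
cos θ_2 = (25.6041−7²−6²)/(2·7·6) = -0.7071; θ_2 = 134.9990° (elbow-up)
β = atan2(-4.2430,2.7570) = -56.9852°; ψ = atan2(4.2427,2.7574) = 56.9793°
θ_1 = β − ψ = -113.9644°
θ_3 = φ − θ_1 − θ_2 = -21.0345° (wrapped to (-180°,180°])

-113.964 134.999 -21.035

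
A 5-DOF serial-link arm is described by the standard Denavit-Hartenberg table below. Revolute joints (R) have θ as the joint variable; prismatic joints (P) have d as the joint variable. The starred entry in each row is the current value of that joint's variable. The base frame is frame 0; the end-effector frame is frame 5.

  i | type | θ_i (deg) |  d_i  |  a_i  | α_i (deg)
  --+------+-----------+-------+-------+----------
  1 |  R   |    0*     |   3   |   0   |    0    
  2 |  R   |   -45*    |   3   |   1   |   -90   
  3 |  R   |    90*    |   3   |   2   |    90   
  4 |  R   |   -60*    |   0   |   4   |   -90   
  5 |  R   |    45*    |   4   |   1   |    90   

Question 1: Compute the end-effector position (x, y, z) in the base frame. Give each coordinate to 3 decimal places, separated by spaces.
after link 1: o_1 = (0.0000, 0.0000, 3.0000)
after link 2: o_2 = (0.7071, -0.7071, 6.0000)
after link 3: o_3 = (2.8284, 1.4142, 4.0000)
after link 4: o_4 = (0.3789, -1.0353, 2.0000)
after link 5: o_5 = (0.8601, 0.4459, -1.8177)

0.860 0.446 -1.818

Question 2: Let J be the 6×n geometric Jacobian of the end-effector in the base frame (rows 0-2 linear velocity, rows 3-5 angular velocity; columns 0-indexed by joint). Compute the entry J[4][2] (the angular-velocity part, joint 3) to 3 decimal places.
0.707

axis z_2 = (0.7071,0.7071,0.0000); lever o_n−o_2 = (0.1530,1.1530,-7.8177)
cross product → J_v[:, 2] = (-5.5279,5.5279,0.7071)
J_ω[:, 2] = z_2
entry J[4][2] = 0.7071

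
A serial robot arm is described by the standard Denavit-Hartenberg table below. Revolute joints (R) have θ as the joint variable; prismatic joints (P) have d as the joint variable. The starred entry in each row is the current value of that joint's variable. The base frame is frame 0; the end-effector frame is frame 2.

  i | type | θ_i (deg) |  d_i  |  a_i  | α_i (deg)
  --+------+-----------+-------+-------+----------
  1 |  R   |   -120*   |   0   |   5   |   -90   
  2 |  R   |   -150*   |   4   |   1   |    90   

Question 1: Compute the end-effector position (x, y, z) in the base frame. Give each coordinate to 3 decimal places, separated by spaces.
1.397 -5.580 0.500

after link 1: o_1 = (-2.5000, -4.3301, 0.0000)
after link 2: o_2 = (1.3971, -5.5801, 0.5000)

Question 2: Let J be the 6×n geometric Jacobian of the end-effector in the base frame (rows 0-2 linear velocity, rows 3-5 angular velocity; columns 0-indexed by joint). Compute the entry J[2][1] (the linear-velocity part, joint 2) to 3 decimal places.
0.866

axis z_1 = (0.8660,-0.5000,0.0000); lever o_n−o_1 = (3.8971,-1.2500,0.5000)
cross product → J_v[:, 1] = (-0.2500,-0.4330,0.8660)
J_ω[:, 1] = z_1
entry J[2][1] = 0.8660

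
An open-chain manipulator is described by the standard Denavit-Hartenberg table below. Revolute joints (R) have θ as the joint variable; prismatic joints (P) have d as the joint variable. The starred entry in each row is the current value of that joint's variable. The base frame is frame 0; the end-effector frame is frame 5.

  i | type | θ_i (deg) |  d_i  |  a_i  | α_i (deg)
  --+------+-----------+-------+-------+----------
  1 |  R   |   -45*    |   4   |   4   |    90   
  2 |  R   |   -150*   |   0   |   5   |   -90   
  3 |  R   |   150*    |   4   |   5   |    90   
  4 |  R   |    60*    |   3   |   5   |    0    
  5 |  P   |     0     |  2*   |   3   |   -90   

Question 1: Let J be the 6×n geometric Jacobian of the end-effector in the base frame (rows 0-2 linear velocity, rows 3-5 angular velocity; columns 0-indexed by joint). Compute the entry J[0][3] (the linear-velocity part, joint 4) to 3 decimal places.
-4.710

axis z_3 = (0.3062,0.9186,-0.2500); lever o_n−o_3 = (7.5160,1.4362,-5.5179)
cross product → J_v[:, 3] = (-4.7095,-0.1895,-6.4641)
J_ω[:, 3] = z_3
entry J[0][3] = -4.7095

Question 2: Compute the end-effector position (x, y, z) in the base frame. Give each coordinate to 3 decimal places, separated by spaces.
13.116 -0.628 -5.317

after link 1: o_1 = (2.8284, -2.8284, 4.0000)
after link 2: o_2 = (-0.2334, 0.2334, 1.5000)
after link 3: o_3 = (5.6002, -2.0647, 0.2010)
after link 4: o_4 = (10.2594, -1.2819, -3.2165)
after link 5: o_5 = (13.1162, -0.6285, -5.3170)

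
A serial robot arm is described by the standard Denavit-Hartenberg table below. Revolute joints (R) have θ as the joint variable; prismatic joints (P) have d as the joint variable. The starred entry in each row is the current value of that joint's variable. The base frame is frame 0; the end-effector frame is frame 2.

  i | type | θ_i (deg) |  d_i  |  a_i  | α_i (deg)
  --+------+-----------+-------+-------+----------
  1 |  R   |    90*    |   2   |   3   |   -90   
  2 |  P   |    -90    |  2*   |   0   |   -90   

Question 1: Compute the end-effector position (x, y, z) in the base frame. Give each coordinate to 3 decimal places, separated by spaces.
after link 1: o_1 = (0.0000, 3.0000, 2.0000)
after link 2: o_2 = (-2.0000, 3.0000, 2.0000)

-2.000 3.000 2.000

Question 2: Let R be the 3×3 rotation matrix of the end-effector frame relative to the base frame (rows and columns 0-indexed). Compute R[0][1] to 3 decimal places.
End-effector y-axis (col 1 of R) = (1.0000,0.0000,-0.0000)
R[0][1] = 1.0000

1.000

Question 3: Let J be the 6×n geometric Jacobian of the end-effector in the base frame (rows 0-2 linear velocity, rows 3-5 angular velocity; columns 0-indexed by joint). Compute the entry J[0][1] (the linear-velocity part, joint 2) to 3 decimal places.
-1.000

prismatic axis z_1 = (-1.0000,0.0000,0.0000)
J_v[:, 1] = z_1; J_ω[:, 1] = (0,0,0)
entry J[0][1] = -1.0000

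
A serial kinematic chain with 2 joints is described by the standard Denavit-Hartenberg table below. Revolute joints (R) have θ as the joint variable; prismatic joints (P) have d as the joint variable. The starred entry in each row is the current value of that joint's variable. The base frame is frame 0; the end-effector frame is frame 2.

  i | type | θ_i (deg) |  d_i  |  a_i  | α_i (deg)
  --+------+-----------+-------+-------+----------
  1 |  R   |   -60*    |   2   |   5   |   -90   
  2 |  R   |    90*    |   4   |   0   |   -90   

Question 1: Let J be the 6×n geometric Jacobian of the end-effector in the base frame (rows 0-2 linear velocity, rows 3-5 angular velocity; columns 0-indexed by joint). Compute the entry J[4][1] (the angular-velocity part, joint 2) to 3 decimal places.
axis z_1 = (0.8660,0.5000,0.0000); lever o_n−o_1 = (3.4641,2.0000,0.0000)
cross product → J_v[:, 1] = (0.0000,-0.0000,-0.0000)
J_ω[:, 1] = z_1
entry J[4][1] = 0.5000

0.500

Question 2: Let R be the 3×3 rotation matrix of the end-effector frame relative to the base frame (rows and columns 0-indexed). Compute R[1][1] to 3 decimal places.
-0.500

End-effector y-axis (col 1 of R) = (-0.8660,-0.5000,-0.0000)
R[1][1] = -0.5000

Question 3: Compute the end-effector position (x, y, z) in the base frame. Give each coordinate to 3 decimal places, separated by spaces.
after link 1: o_1 = (2.5000, -4.3301, 2.0000)
after link 2: o_2 = (5.9641, -2.3301, 2.0000)

5.964 -2.330 2.000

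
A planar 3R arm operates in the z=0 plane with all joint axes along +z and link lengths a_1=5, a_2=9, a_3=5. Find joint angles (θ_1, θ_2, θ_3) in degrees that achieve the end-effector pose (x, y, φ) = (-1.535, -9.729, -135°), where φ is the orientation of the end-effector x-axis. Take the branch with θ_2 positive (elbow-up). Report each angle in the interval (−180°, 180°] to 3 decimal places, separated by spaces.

wrist centre = target − a_3·(cos φ, sin φ) = (2.0005, -6.1935)
cos θ_2 = (42.3612−5²−9²)/(2·5·9) = -0.7071; θ_2 = 134.9993° (elbow-up)
β = atan2(-6.1935,2.0005) = -72.0992°; ψ = atan2(6.3640,-1.3639) = 102.0961°
θ_1 = β − ψ = -174.1953°
θ_3 = φ − θ_1 − θ_2 = -95.8040° (wrapped to (-180°,180°])

-174.195 134.999 -95.804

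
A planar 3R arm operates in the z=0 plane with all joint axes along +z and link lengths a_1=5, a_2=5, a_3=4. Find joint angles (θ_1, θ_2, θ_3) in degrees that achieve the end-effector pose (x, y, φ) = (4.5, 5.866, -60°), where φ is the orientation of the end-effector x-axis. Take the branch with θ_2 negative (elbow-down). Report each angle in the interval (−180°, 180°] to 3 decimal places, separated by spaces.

wrist centre = target − a_3·(cos φ, sin φ) = (2.5000, 9.3301)
cos θ_2 = (93.3008−5²−5²)/(2·5·5) = 0.8660; θ_2 = -30.0011° (elbow-down)
β = atan2(9.3301,2.5000) = 75.0000°; ψ = atan2(-2.5001,9.3301) = -15.0005°
θ_1 = β − ψ = 90.0005°
θ_3 = φ − θ_1 − θ_2 = -119.9994° (wrapped to (-180°,180°])

90.001 -30.001 -119.999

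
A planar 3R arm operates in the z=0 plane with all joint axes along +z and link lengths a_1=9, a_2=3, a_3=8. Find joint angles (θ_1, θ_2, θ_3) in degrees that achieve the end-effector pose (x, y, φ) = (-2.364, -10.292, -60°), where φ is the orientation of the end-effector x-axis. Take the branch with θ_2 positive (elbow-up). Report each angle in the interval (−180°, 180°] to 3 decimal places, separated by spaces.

-169.280 135.001 -25.721

wrist centre = target − a_3·(cos φ, sin φ) = (-6.3640, -3.3638)
cos θ_2 = (51.8156−9²−3²)/(2·9·3) = -0.7071; θ_2 = 135.0009° (elbow-up)
β = atan2(-3.3638,-6.3640) = -152.1406°; ψ = atan2(2.1213,6.8786) = 17.1391°
θ_1 = β − ψ = -169.2797°
θ_3 = φ − θ_1 − θ_2 = -25.7212° (wrapped to (-180°,180°])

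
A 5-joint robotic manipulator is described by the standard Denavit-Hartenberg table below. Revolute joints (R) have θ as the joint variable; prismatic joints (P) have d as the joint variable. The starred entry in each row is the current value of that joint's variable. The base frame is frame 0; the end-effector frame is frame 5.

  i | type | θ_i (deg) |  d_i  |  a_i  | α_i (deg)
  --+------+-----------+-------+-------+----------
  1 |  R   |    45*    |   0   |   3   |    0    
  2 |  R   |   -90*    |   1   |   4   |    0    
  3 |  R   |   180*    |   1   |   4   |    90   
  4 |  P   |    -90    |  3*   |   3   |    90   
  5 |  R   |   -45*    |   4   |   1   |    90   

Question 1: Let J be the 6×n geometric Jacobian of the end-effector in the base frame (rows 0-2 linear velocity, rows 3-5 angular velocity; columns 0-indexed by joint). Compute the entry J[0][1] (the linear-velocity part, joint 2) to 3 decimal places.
axis z_1 = (0.0000,0.0000,1.0000); lever o_n−o_1 = (4.4497,-1.2071,-1.7071)
cross product → J_v[:, 1] = (1.2071,4.4497,-0.0000)
J_ω[:, 1] = z_1
entry J[0][1] = 1.2071

1.207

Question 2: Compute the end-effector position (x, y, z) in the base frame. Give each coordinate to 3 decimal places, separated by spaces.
6.571 0.914 -1.707

after link 1: o_1 = (2.1213, 2.1213, 0.0000)
after link 2: o_2 = (4.9497, -0.7071, 1.0000)
after link 3: o_3 = (2.1213, 2.1213, 2.0000)
after link 4: o_4 = (4.2426, 4.2426, -1.0000)
after link 5: o_5 = (6.5711, 0.9142, -1.7071)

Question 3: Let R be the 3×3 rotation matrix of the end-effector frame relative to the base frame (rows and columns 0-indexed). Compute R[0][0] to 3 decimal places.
-0.500

End-effector x-axis (col 0 of R) = (-0.5000,-0.5000,-0.7071)
R[0][0] = -0.5000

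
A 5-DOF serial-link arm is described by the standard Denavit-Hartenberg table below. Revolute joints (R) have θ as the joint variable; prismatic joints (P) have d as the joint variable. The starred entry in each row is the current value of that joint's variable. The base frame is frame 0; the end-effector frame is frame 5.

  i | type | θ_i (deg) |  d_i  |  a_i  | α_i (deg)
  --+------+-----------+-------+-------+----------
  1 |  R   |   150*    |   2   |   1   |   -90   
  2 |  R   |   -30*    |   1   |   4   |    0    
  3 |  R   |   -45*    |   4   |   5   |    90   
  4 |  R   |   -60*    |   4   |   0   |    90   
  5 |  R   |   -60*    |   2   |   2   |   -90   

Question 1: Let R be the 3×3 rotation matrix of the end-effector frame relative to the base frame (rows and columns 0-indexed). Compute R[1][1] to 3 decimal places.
-0.321

End-effector y-axis (col 1 of R) = (-0.4441,-0.3209,0.8365)
R[1][1] = -0.3209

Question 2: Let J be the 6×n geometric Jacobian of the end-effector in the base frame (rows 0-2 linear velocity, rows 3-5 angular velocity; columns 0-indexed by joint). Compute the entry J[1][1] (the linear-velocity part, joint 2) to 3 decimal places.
3.113

axis z_1 = (-0.5000,-0.8660,0.0000); lever o_n−o_1 = (-3.5144,-1.5898,6.2265)
cross product → J_v[:, 1] = (-5.3923,3.1133,-2.2486)
J_ω[:, 1] = z_1
entry J[1][1] = 3.1133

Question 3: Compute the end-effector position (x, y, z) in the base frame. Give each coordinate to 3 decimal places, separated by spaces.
after link 1: o_1 = (-0.8660, 0.5000, 2.0000)
after link 2: o_2 = (-4.3660, 1.3660, 4.0000)
after link 3: o_3 = (-7.4867, -1.4510, 8.8296)
after link 4: o_4 = (-4.1407, -3.3829, 9.8649)
after link 5: o_5 = (-4.3804, -1.0898, 8.2265)

-4.380 -1.090 8.227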